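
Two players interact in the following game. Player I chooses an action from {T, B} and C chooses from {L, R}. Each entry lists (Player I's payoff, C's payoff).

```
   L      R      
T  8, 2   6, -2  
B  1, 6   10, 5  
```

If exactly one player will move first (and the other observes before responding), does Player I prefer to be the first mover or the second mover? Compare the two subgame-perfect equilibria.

If Player I leads: C's best replies are T→L, B→L; Player I's induced payoffs 8, 1; outcome (T, L), payoffs (8, 2).
If C leads: Player I's best replies are L→T, R→B; C's induced payoffs 2, 5; outcome (B, R), payoffs (10, 5).
Player I gets 8 moving first and 10 moving second, so Player I prefers to move second.

second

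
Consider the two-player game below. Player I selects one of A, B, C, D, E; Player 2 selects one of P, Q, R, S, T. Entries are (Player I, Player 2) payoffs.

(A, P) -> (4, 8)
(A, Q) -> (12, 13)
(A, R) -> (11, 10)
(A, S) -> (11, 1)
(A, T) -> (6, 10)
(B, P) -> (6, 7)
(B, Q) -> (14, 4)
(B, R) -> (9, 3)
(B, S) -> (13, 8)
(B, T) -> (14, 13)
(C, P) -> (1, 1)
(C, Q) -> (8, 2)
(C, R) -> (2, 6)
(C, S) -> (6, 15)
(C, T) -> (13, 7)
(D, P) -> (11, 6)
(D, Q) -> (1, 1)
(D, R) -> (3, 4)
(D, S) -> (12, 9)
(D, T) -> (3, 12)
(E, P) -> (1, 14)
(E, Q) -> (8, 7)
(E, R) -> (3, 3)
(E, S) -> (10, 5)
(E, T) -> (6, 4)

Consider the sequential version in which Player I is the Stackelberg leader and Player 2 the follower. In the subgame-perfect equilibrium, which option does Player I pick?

Solve by backward induction (Player I leads).
- A → Player 2 plays Q (best of 8, 13, 10, 1, 10); Player I gets 12.
- B → Player 2 plays T (best of 7, 4, 3, 8, 13); Player I gets 14.
- C → Player 2 plays S (best of 1, 2, 6, 15, 7); Player I gets 6.
- D → Player 2 plays T (best of 6, 1, 4, 9, 12); Player I gets 3.
- E → Player 2 plays P (best of 14, 7, 3, 5, 4); Player I gets 1.
Player I's induced payoffs are 12, 14, 6, 3, 1, so Player I commits to B. Subgame-perfect outcome: (B, T) with payoffs (14, 13).

B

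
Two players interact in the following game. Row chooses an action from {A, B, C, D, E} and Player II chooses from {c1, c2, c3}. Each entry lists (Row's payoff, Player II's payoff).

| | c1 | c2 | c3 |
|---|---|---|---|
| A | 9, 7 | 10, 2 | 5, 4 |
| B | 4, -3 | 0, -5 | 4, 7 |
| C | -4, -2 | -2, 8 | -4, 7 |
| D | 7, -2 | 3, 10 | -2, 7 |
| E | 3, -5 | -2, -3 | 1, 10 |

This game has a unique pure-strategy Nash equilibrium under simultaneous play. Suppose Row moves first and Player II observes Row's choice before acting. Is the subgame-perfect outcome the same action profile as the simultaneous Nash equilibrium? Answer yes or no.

Backward induction with Row moving first.
- A: BR = c1, leader payoff 9.
- B: BR = c3, leader payoff 4.
- C: BR = c2, leader payoff -2.
- D: BR = c2, leader payoff 3.
- E: BR = c3, leader payoff 1.
Maximizing over 9, 4, -2, 3, 1, Row chooses A. Subgame-perfect outcome: (A, c1) with payoffs (9, 7).
Under simultaneous play:
Row's best replies: c1→A; c2→A; c3→A.
Player II's best replies: A→c1; B→c3; C→c2; D→c2; E→c3.
Only (A, c1) has each player best-responding; Nash payoffs (9, 7).
Sequential outcome (A, c1) coincides with the Nash profile (A, c1).

yes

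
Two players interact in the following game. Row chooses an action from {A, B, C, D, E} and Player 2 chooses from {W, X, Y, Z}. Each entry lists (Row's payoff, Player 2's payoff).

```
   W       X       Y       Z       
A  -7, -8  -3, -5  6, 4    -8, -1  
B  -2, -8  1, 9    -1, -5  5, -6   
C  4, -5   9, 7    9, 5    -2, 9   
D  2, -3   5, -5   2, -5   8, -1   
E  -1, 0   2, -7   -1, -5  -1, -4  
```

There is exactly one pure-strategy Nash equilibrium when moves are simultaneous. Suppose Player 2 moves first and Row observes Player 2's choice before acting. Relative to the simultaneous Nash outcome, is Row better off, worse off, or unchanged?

better off

Work backward from Row's decision.
- W: Row compares -7, -2, 4, 2, -1 and picks C; Player 2 would get -5.
- X: Row compares -3, 1, 9, 5, 2 and picks C; Player 2 would get 7.
- Y: Row compares 6, -1, 9, 2, -1 and picks C; Player 2 would get 5.
- Z: Row compares -8, 5, -2, 8, -1 and picks D; Player 2 would get -1.
Among -5, 7, 5, -1, the best is 7 at X. Subgame-perfect outcome: (C, X) with payoffs (9, 7).
Under simultaneous play:
Row's best replies: W→C; X→C; Y→C; Z→D.
Player 2's best replies: A→Y; B→X; C→Z; D→Z; E→W.
Only (D, Z) has each player best-responding; Nash payoffs (8, -1).
Row earns 9 sequentially versus 8 at the Nash outcome: better off.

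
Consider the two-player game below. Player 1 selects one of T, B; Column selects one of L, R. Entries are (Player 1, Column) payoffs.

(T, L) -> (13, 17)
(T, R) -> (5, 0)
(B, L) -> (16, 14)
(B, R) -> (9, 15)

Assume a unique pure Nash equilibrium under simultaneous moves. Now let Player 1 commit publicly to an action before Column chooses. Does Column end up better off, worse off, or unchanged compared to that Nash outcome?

better off

Backward induction with Player 1 moving first.
- T: BR = L, leader payoff 13.
- B: BR = R, leader payoff 9.
Among 13, 9, the best is 13 at T. Subgame-perfect outcome: (T, L) with payoffs (13, 17).
Under simultaneous play:
Player 1's best replies: L→B; R→B.
Column's best replies: T→L; B→R.
The unique mutual best reply is (B, R), giving (9, 15).
Column earns 17 sequentially versus 15 at the Nash outcome: better off.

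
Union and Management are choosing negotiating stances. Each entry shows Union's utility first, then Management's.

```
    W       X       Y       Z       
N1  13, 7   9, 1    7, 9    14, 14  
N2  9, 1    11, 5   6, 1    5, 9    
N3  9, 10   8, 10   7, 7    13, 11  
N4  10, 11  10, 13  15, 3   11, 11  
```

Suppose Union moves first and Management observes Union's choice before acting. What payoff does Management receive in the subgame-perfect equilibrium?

Work backward from Management's decision.
- N1: Management compares 7, 1, 9, 14 and picks Z; Union would get 14.
- N2: Management compares 1, 5, 1, 9 and picks Z; Union would get 5.
- N3: Management compares 10, 10, 7, 11 and picks Z; Union would get 13.
- N4: Management compares 11, 13, 3, 11 and picks X; Union would get 10.
Maximizing over 14, 5, 13, 10, Union chooses N1. Subgame-perfect outcome: (N1, Z) with payoffs (14, 14).

14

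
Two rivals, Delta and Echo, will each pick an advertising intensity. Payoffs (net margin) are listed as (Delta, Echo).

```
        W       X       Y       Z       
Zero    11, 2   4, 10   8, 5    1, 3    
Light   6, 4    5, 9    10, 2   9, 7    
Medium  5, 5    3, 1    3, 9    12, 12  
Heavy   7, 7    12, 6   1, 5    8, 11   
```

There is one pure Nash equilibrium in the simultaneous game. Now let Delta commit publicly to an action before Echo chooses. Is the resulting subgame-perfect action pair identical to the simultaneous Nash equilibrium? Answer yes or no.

yes

Backward induction with Delta moving first.
- Zero: BR = X, leader payoff 4.
- Light: BR = X, leader payoff 5.
- Medium: BR = Z, leader payoff 12.
- Heavy: BR = Z, leader payoff 8.
Delta's induced payoffs are 4, 5, 12, 8, so Delta commits to Medium. Subgame-perfect outcome: (Medium, Z) with payoffs (12, 12).
For the simultaneous game, intersect best replies.
Delta's best replies: W→Zero; X→Heavy; Y→Light; Z→Medium.
Echo's best replies: Zero→X; Light→X; Medium→Z; Heavy→Z.
Only (Medium, Z) has each player best-responding; Nash payoffs (12, 12).
Sequential outcome (Medium, Z) coincides with the Nash profile (Medium, Z).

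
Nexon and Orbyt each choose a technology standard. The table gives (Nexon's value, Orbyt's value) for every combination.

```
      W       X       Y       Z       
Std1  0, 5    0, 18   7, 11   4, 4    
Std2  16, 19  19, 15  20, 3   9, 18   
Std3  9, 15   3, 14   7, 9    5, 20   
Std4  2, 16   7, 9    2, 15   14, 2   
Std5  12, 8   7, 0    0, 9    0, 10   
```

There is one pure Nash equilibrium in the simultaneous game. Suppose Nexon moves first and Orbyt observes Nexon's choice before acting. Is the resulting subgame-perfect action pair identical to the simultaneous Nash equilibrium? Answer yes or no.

Solve by backward induction (Nexon leads).
- Std1: BR = X, leader payoff 0.
- Std2: BR = W, leader payoff 16.
- Std3: BR = Z, leader payoff 5.
- Std4: BR = W, leader payoff 2.
- Std5: BR = Z, leader payoff 0.
Maximizing over 0, 16, 5, 2, 0, Nexon chooses Std2. Subgame-perfect outcome: (Std2, W) with payoffs (16, 19).
For the simultaneous game, intersect best replies.
Nexon's best replies: W→Std2; X→Std2; Y→Std2; Z→Std4.
Orbyt's best replies: Std1→X; Std2→W; Std3→Z; Std4→W; Std5→Z.
The unique mutual best reply is (Std2, W), giving (16, 19).
Sequential outcome (Std2, W) coincides with the Nash profile (Std2, W).

yes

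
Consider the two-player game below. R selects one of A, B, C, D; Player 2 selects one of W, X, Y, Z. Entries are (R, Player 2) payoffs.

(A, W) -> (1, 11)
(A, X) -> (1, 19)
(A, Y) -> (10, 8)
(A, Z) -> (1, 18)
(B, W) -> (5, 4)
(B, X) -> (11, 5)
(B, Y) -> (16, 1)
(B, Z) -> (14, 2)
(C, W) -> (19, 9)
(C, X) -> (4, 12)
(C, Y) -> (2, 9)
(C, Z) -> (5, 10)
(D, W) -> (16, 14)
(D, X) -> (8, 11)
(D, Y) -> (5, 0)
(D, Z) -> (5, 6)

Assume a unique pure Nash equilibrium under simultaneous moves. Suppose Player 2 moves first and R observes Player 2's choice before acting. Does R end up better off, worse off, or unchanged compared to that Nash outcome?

better off

Work backward from R's decision.
- W → R plays C (best of 1, 5, 19, 16); Player 2 gets 9.
- X → R plays B (best of 1, 11, 4, 8); Player 2 gets 5.
- Y → R plays B (best of 10, 16, 2, 5); Player 2 gets 1.
- Z → R plays B (best of 1, 14, 5, 5); Player 2 gets 2.
Maximizing over 9, 5, 1, 2, Player 2 chooses W. Subgame-perfect outcome: (C, W) with payoffs (19, 9).
Under simultaneous play:
R's best replies: W→C; X→B; Y→B; Z→B.
Player 2's best replies: A→X; B→X; C→X; D→W.
The unique mutual best reply is (B, X), giving (11, 5).
R earns 19 sequentially versus 11 at the Nash outcome: better off.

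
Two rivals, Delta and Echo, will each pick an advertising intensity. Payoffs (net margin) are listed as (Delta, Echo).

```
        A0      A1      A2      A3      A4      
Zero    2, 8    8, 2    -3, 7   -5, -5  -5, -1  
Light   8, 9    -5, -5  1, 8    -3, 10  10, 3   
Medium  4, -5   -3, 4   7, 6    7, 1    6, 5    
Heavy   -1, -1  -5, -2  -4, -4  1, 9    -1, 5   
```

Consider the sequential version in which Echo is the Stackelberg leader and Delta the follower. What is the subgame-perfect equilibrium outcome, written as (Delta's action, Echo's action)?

Work backward from Delta's decision.
- A0: Delta compares 2, 8, 4, -1 and picks Light; Echo would get 9.
- A1: Delta compares 8, -5, -3, -5 and picks Zero; Echo would get 2.
- A2: Delta compares -3, 1, 7, -4 and picks Medium; Echo would get 6.
- A3: Delta compares -5, -3, 7, 1 and picks Medium; Echo would get 1.
- A4: Delta compares -5, 10, 6, -1 and picks Light; Echo would get 3.
Among 9, 2, 6, 1, 3, the best is 9 at A0. Subgame-perfect outcome: (Light, A0) with payoffs (8, 9).

(Light, A0)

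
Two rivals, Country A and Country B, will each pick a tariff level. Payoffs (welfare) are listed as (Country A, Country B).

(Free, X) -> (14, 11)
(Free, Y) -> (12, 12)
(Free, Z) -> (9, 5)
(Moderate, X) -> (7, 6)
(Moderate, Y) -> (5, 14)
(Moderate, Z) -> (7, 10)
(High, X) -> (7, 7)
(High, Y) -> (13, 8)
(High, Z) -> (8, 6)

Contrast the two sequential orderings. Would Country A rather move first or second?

If Country A leads: Country B's best replies are Free→Y, Moderate→Y, High→Y; Country A's induced payoffs 12, 5, 13; outcome (High, Y), payoffs (13, 8).
If Country B leads: Country A's best replies are X→Free, Y→High, Z→Free; Country B's induced payoffs 11, 8, 5; outcome (Free, X), payoffs (14, 11).
Country A gets 13 moving first and 14 moving second, so Country A prefers to move second.

second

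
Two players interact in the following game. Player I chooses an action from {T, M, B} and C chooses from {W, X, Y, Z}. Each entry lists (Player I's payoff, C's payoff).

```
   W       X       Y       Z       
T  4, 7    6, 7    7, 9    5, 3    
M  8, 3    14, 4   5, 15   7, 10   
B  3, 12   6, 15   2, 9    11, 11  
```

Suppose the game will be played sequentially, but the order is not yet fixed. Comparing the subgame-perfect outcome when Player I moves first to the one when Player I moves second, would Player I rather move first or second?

second

If Player I leads: C's best replies are T→Y, M→Y, B→X; Player I's induced payoffs 7, 5, 6; outcome (T, Y), payoffs (7, 9).
If C leads: Player I's best replies are W→M, X→M, Y→T, Z→B; C's induced payoffs 3, 4, 9, 11; outcome (B, Z), payoffs (11, 11).
Player I gets 7 moving first and 11 moving second, so Player I prefers to move second.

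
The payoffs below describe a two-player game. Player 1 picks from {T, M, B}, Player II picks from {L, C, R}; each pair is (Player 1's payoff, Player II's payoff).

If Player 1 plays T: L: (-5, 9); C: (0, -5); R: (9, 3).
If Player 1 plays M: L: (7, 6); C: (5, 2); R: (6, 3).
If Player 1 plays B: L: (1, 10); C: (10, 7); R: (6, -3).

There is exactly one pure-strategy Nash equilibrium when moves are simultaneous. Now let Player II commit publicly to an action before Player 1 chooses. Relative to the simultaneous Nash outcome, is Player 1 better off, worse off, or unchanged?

better off

Work backward from Player 1's decision.
- L: Player 1 compares -5, 7, 1 and picks M; Player II would get 6.
- C: Player 1 compares 0, 5, 10 and picks B; Player II would get 7.
- R: Player 1 compares 9, 6, 6 and picks T; Player II would get 3.
Among 6, 7, 3, the best is 7 at C. Subgame-perfect outcome: (B, C) with payoffs (10, 7).
For the simultaneous game, intersect best replies.
Player 1's best replies: L→M; C→B; R→T.
Player II's best replies: T→L; M→L; B→L.
Only (M, L) has each player best-responding; Nash payoffs (7, 6).
Player 1 earns 10 sequentially versus 7 at the Nash outcome: better off.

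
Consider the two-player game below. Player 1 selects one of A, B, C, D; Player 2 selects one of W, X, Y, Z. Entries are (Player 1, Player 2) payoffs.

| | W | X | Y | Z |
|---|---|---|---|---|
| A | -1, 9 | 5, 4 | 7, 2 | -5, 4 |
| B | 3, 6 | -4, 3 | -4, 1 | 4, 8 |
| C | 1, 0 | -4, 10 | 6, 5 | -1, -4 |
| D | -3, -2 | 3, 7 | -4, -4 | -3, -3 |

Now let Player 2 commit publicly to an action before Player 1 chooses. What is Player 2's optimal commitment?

Backward induction with Player 2 moving first.
- W: BR = B, leader payoff 6.
- X: BR = A, leader payoff 4.
- Y: BR = A, leader payoff 2.
- Z: BR = B, leader payoff 8.
Among 6, 4, 2, 8, the best is 8 at Z. Subgame-perfect outcome: (B, Z) with payoffs (4, 8).

Z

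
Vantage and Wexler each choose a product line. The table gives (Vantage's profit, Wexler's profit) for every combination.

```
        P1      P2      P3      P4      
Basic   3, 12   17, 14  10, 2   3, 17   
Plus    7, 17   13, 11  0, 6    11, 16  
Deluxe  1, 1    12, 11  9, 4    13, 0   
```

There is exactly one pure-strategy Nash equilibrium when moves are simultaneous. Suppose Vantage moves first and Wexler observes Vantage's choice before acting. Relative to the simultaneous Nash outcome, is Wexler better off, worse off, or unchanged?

worse off

Solve by backward induction (Vantage leads).
- Basic → Wexler plays P4 (best of 12, 14, 2, 17); Vantage gets 3.
- Plus → Wexler plays P1 (best of 17, 11, 6, 16); Vantage gets 7.
- Deluxe → Wexler plays P2 (best of 1, 11, 4, 0); Vantage gets 12.
Vantage's induced payoffs are 3, 7, 12, so Vantage commits to Deluxe. Subgame-perfect outcome: (Deluxe, P2) with payoffs (12, 11).
Under simultaneous play:
Vantage's best replies: P1→Plus; P2→Basic; P3→Basic; P4→Deluxe.
Wexler's best replies: Basic→P4; Plus→P1; Deluxe→P2.
Only (Plus, P1) has each player best-responding; Nash payoffs (7, 17).
Wexler earns 11 sequentially versus 17 at the Nash outcome: worse off.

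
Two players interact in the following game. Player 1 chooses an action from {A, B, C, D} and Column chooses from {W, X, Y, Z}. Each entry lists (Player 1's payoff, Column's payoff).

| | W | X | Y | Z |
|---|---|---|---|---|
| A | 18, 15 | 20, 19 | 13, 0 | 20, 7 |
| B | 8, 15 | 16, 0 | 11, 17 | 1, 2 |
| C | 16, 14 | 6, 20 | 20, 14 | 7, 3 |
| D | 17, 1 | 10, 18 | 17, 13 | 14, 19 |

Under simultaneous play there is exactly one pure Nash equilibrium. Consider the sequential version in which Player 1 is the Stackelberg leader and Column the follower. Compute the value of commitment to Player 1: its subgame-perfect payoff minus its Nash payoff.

Column best-responds to each possible Player 1 move:
- A: Column compares 15, 19, 0, 7 and picks X; Player 1 would get 20.
- B: Column compares 15, 0, 17, 2 and picks Y; Player 1 would get 11.
- C: Column compares 14, 20, 14, 3 and picks X; Player 1 would get 6.
- D: Column compares 1, 18, 13, 19 and picks Z; Player 1 would get 14.
Player 1's induced payoffs are 20, 11, 6, 14, so Player 1 commits to A. Subgame-perfect outcome: (A, X) with payoffs (20, 19).
For the simultaneous game, intersect best replies.
Player 1's best replies: W→A; X→A; Y→C; Z→A.
Column's best replies: A→X; B→Y; C→X; D→Z.
Only (A, X) has each player best-responding; Nash payoffs (20, 19).
Player 1's commitment gain: 20 − 20 = 0.

0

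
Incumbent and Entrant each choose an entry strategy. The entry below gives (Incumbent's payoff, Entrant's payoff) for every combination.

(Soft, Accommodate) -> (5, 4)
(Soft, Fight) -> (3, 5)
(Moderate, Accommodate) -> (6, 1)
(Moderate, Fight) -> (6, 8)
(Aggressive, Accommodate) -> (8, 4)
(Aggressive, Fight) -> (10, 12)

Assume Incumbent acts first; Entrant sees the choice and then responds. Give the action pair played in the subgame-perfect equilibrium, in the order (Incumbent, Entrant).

(Aggressive, Fight)

Backward induction with Incumbent moving first.
- Soft: Entrant compares 4, 5 and picks Fight; Incumbent would get 3.
- Moderate: Entrant compares 1, 8 and picks Fight; Incumbent would get 6.
- Aggressive: Entrant compares 4, 12 and picks Fight; Incumbent would get 10.
Incumbent's induced payoffs are 3, 6, 10, so Incumbent commits to Aggressive. Subgame-perfect outcome: (Aggressive, Fight) with payoffs (10, 12).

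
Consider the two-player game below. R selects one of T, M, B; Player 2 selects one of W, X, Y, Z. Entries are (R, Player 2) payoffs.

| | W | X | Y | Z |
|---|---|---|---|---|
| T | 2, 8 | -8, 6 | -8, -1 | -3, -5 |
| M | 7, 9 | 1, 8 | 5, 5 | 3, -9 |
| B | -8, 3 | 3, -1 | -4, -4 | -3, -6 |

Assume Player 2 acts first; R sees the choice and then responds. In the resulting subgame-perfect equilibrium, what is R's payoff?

7

Solve by backward induction (Player 2 leads).
- W → R plays M (best of 2, 7, -8); Player 2 gets 9.
- X → R plays B (best of -8, 1, 3); Player 2 gets -1.
- Y → R plays M (best of -8, 5, -4); Player 2 gets 5.
- Z → R plays M (best of -3, 3, -3); Player 2 gets -9.
Among 9, -1, 5, -9, the best is 9 at W. Subgame-perfect outcome: (M, W) with payoffs (7, 9).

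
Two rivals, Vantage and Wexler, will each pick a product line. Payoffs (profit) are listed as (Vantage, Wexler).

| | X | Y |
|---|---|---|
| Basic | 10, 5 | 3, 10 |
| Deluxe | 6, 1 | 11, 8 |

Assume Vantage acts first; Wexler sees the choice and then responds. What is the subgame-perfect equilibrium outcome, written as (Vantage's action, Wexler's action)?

Backward induction with Vantage moving first.
- Basic: BR = Y, leader payoff 3.
- Deluxe: BR = Y, leader payoff 11.
Among 3, 11, the best is 11 at Deluxe. Subgame-perfect outcome: (Deluxe, Y) with payoffs (11, 8).

(Deluxe, Y)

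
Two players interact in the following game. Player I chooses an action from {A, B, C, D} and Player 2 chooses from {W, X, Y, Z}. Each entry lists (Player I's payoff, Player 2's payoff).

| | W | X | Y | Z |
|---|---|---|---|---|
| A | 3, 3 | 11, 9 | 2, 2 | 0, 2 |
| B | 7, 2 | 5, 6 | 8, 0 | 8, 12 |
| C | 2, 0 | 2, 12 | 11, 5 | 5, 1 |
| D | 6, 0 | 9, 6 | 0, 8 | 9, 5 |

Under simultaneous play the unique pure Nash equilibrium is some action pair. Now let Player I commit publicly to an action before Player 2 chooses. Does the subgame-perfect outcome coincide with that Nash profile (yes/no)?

Work backward from Player 2's decision.
- A: BR = X, leader payoff 11.
- B: BR = Z, leader payoff 8.
- C: BR = X, leader payoff 2.
- D: BR = Y, leader payoff 0.
Maximizing over 11, 8, 2, 0, Player I chooses A. Subgame-perfect outcome: (A, X) with payoffs (11, 9).
Now find the simultaneous Nash equilibrium.
Player I's best replies: W→B; X→A; Y→C; Z→D.
Player 2's best replies: A→X; B→Z; C→X; D→Y.
The unique mutual best reply is (A, X), giving (11, 9).
Sequential outcome (A, X) coincides with the Nash profile (A, X).

yes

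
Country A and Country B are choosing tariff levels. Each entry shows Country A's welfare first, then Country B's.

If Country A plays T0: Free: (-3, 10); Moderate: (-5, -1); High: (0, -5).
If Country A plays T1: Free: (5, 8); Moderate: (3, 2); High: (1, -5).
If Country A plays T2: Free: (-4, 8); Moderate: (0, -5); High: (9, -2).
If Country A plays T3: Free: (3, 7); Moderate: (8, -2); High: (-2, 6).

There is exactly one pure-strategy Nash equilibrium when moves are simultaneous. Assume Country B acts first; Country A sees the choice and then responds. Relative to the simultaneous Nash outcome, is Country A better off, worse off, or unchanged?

Country A best-responds to each possible Country B move:
- Free → Country A plays T1 (best of -3, 5, -4, 3); Country B gets 8.
- Moderate → Country A plays T3 (best of -5, 3, 0, 8); Country B gets -2.
- High → Country A plays T2 (best of 0, 1, 9, -2); Country B gets -2.
Country B's induced payoffs are 8, -2, -2, so Country B commits to Free. Subgame-perfect outcome: (T1, Free) with payoffs (5, 8).
For the simultaneous game, intersect best replies.
Country A's best replies: Free→T1; Moderate→T3; High→T2.
Country B's best replies: T0→Free; T1→Free; T2→Free; T3→Free.
The unique mutual best reply is (T1, Free), giving (5, 8).
Country A earns 5 sequentially versus 5 at the Nash outcome: unchanged.

unchanged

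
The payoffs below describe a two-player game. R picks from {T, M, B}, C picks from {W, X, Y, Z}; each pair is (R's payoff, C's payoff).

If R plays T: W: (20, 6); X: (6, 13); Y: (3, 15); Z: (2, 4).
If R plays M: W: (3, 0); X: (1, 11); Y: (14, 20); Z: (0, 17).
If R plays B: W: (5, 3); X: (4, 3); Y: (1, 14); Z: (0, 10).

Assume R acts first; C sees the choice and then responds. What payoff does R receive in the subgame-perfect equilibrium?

C best-responds to each possible R move:
- T → C plays Y (best of 6, 13, 15, 4); R gets 3.
- M → C plays Y (best of 0, 11, 20, 17); R gets 14.
- B → C plays Y (best of 3, 3, 14, 10); R gets 1.
Among 3, 14, 1, the best is 14 at M. Subgame-perfect outcome: (M, Y) with payoffs (14, 20).

14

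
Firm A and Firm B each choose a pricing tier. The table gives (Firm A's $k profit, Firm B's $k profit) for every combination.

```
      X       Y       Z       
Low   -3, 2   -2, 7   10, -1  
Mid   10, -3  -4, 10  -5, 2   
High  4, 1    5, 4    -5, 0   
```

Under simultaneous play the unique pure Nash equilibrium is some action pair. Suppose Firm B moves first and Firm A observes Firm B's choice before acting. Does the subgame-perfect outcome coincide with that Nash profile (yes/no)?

yes

Backward induction with Firm B moving first.
- X: Firm A compares -3, 10, 4 and picks Mid; Firm B would get -3.
- Y: Firm A compares -2, -4, 5 and picks High; Firm B would get 4.
- Z: Firm A compares 10, -5, -5 and picks Low; Firm B would get -1.
Firm B's induced payoffs are -3, 4, -1, so Firm B commits to Y. Subgame-perfect outcome: (High, Y) with payoffs (5, 4).
Now find the simultaneous Nash equilibrium.
Firm A's best replies: X→Mid; Y→High; Z→Low.
Firm B's best replies: Low→Y; Mid→Y; High→Y.
Only (High, Y) has each player best-responding; Nash payoffs (5, 4).
Sequential outcome (High, Y) coincides with the Nash profile (High, Y).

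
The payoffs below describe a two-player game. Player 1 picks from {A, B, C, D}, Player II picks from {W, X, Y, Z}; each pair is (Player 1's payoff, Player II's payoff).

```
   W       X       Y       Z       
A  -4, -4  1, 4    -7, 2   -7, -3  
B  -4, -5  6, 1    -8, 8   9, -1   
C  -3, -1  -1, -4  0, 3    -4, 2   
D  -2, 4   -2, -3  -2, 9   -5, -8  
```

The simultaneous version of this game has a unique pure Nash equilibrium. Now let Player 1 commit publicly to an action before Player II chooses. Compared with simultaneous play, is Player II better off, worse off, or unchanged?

better off

Player II best-responds to each possible Player 1 move:
- A: BR = X, leader payoff 1.
- B: BR = Y, leader payoff -8.
- C: BR = Y, leader payoff 0.
- D: BR = Y, leader payoff -2.
Among 1, -8, 0, -2, the best is 1 at A. Subgame-perfect outcome: (A, X) with payoffs (1, 4).
Under simultaneous play:
Player 1's best replies: W→D; X→B; Y→C; Z→B.
Player II's best replies: A→X; B→Y; C→Y; D→Y.
The unique mutual best reply is (C, Y), giving (0, 3).
Player II earns 4 sequentially versus 3 at the Nash outcome: better off.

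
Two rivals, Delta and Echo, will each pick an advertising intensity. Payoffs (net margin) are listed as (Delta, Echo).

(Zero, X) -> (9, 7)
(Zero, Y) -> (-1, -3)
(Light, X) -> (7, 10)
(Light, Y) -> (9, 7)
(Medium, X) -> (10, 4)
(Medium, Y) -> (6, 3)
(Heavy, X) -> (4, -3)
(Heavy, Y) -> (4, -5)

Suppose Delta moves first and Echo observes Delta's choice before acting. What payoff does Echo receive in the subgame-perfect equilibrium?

Work backward from Echo's decision.
- Zero → Echo plays X (best of 7, -3); Delta gets 9.
- Light → Echo plays X (best of 10, 7); Delta gets 7.
- Medium → Echo plays X (best of 4, 3); Delta gets 10.
- Heavy → Echo plays X (best of -3, -5); Delta gets 4.
Maximizing over 9, 7, 10, 4, Delta chooses Medium. Subgame-perfect outcome: (Medium, X) with payoffs (10, 4).

4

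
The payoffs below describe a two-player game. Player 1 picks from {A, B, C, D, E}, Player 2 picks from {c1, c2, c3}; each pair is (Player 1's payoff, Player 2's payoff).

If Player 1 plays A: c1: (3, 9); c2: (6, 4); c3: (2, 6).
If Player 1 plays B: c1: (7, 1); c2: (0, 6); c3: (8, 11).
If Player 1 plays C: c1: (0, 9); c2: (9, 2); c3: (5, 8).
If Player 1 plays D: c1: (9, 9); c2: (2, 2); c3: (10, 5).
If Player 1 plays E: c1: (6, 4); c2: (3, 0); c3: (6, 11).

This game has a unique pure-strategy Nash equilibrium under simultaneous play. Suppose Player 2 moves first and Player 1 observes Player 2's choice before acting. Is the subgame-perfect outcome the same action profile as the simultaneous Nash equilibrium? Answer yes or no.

yes

Backward induction with Player 2 moving first.
- c1: Player 1 compares 3, 7, 0, 9, 6 and picks D; Player 2 would get 9.
- c2: Player 1 compares 6, 0, 9, 2, 3 and picks C; Player 2 would get 2.
- c3: Player 1 compares 2, 8, 5, 10, 6 and picks D; Player 2 would get 5.
Player 2's induced payoffs are 9, 2, 5, so Player 2 commits to c1. Subgame-perfect outcome: (D, c1) with payoffs (9, 9).
For the simultaneous game, intersect best replies.
Player 1's best replies: c1→D; c2→C; c3→D.
Player 2's best replies: A→c1; B→c3; C→c1; D→c1; E→c3.
The unique mutual best reply is (D, c1), giving (9, 9).
Sequential outcome (D, c1) coincides with the Nash profile (D, c1).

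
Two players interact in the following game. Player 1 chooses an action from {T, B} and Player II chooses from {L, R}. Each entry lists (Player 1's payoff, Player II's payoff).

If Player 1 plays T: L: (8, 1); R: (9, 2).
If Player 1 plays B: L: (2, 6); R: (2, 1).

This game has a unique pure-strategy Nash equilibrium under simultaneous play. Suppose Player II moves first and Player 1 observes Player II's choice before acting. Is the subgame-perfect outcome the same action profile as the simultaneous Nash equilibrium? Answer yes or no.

yes

Backward induction with Player II moving first.
- L: BR = T, leader payoff 1.
- R: BR = T, leader payoff 2.
Player II's induced payoffs are 1, 2, so Player II commits to R. Subgame-perfect outcome: (T, R) with payoffs (9, 2).
For the simultaneous game, intersect best replies.
Player 1's best replies: L→T; R→T.
Player II's best replies: T→R; B→L.
Only (T, R) has each player best-responding; Nash payoffs (9, 2).
Sequential outcome (T, R) coincides with the Nash profile (T, R).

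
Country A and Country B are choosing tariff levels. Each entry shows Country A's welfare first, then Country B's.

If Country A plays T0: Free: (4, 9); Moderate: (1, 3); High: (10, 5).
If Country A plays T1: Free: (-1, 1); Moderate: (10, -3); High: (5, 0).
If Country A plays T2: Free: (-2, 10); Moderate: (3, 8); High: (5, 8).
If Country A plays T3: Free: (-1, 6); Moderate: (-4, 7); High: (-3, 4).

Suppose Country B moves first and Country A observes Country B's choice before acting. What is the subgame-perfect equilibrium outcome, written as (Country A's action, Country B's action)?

(T0, Free)

Country A best-responds to each possible Country B move:
- Free: BR = T0, leader payoff 9.
- Moderate: BR = T1, leader payoff -3.
- High: BR = T0, leader payoff 5.
Maximizing over 9, -3, 5, Country B chooses Free. Subgame-perfect outcome: (T0, Free) with payoffs (4, 9).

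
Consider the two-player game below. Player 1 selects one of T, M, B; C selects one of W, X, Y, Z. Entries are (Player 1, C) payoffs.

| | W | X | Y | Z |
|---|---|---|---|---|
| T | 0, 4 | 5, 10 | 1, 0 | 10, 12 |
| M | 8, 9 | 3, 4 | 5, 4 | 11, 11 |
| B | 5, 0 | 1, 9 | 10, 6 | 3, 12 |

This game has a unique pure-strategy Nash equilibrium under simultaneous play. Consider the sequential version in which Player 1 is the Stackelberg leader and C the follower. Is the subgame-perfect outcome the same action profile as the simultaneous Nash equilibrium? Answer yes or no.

yes

C best-responds to each possible Player 1 move:
- T: C compares 4, 10, 0, 12 and picks Z; Player 1 would get 10.
- M: C compares 9, 4, 4, 11 and picks Z; Player 1 would get 11.
- B: C compares 0, 9, 6, 12 and picks Z; Player 1 would get 3.
Among 10, 11, 3, the best is 11 at M. Subgame-perfect outcome: (M, Z) with payoffs (11, 11).
For the simultaneous game, intersect best replies.
Player 1's best replies: W→M; X→T; Y→B; Z→M.
C's best replies: T→Z; M→Z; B→Z.
Only (M, Z) has each player best-responding; Nash payoffs (11, 11).
Sequential outcome (M, Z) coincides with the Nash profile (M, Z).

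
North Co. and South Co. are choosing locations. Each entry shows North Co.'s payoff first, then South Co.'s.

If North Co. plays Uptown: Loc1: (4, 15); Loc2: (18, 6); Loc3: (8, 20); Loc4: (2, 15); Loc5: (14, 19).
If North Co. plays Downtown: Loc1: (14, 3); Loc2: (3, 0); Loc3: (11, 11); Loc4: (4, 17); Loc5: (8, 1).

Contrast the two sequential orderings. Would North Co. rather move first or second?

If North Co. leads: South Co.'s best replies are Uptown→Loc3, Downtown→Loc4; North Co.'s induced payoffs 8, 4; outcome (Uptown, Loc3), payoffs (8, 20).
If South Co. leads: North Co.'s best replies are Loc1→Downtown, Loc2→Uptown, Loc3→Downtown, Loc4→Downtown, Loc5→Uptown; South Co.'s induced payoffs 3, 6, 11, 17, 19; outcome (Uptown, Loc5), payoffs (14, 19).
North Co. gets 8 moving first and 14 moving second, so North Co. prefers to move second.

second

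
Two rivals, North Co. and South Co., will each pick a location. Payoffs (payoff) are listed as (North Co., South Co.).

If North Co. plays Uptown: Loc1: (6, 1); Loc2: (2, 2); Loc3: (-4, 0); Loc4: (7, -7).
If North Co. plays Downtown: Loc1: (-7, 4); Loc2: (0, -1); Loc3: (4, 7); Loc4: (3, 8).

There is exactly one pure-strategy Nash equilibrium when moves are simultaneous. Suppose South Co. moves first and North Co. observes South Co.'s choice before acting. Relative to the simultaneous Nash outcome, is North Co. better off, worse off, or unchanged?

better off

Work backward from North Co.'s decision.
- Loc1: North Co. compares 6, -7 and picks Uptown; South Co. would get 1.
- Loc2: North Co. compares 2, 0 and picks Uptown; South Co. would get 2.
- Loc3: North Co. compares -4, 4 and picks Downtown; South Co. would get 7.
- Loc4: North Co. compares 7, 3 and picks Uptown; South Co. would get -7.
Maximizing over 1, 2, 7, -7, South Co. chooses Loc3. Subgame-perfect outcome: (Downtown, Loc3) with payoffs (4, 7).
For the simultaneous game, intersect best replies.
North Co.'s best replies: Loc1→Uptown; Loc2→Uptown; Loc3→Downtown; Loc4→Uptown.
South Co.'s best replies: Uptown→Loc2; Downtown→Loc4.
The unique mutual best reply is (Uptown, Loc2), giving (2, 2).
North Co. earns 4 sequentially versus 2 at the Nash outcome: better off.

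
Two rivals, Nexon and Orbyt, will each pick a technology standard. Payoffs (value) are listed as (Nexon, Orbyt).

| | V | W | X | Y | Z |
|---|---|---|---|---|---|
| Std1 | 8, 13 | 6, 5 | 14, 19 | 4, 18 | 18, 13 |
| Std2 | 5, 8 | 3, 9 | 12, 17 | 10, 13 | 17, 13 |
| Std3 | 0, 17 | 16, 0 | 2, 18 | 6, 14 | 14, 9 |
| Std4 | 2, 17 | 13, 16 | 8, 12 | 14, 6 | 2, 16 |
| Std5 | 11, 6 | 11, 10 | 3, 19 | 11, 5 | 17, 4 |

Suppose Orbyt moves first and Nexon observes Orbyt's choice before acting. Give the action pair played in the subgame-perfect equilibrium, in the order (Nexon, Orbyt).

Solve by backward induction (Orbyt leads).
- V: Nexon compares 8, 5, 0, 2, 11 and picks Std5; Orbyt would get 6.
- W: Nexon compares 6, 3, 16, 13, 11 and picks Std3; Orbyt would get 0.
- X: Nexon compares 14, 12, 2, 8, 3 and picks Std1; Orbyt would get 19.
- Y: Nexon compares 4, 10, 6, 14, 11 and picks Std4; Orbyt would get 6.
- Z: Nexon compares 18, 17, 14, 2, 17 and picks Std1; Orbyt would get 13.
Orbyt's induced payoffs are 6, 0, 19, 6, 13, so Orbyt commits to X. Subgame-perfect outcome: (Std1, X) with payoffs (14, 19).

(Std1, X)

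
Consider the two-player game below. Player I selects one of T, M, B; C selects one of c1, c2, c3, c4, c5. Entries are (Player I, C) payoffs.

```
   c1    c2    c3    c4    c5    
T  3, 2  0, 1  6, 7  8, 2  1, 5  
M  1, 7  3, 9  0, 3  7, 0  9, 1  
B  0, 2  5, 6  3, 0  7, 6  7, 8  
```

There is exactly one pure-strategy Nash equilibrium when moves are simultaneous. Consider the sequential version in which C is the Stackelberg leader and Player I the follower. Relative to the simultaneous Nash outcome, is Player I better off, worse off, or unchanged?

unchanged

Solve by backward induction (C leads).
- c1: BR = T, leader payoff 2.
- c2: BR = B, leader payoff 6.
- c3: BR = T, leader payoff 7.
- c4: BR = T, leader payoff 2.
- c5: BR = M, leader payoff 1.
Maximizing over 2, 6, 7, 2, 1, C chooses c3. Subgame-perfect outcome: (T, c3) with payoffs (6, 7).
Under simultaneous play:
Player I's best replies: c1→T; c2→B; c3→T; c4→T; c5→M.
C's best replies: T→c3; M→c2; B→c5.
The unique mutual best reply is (T, c3), giving (6, 7).
Player I earns 6 sequentially versus 6 at the Nash outcome: unchanged.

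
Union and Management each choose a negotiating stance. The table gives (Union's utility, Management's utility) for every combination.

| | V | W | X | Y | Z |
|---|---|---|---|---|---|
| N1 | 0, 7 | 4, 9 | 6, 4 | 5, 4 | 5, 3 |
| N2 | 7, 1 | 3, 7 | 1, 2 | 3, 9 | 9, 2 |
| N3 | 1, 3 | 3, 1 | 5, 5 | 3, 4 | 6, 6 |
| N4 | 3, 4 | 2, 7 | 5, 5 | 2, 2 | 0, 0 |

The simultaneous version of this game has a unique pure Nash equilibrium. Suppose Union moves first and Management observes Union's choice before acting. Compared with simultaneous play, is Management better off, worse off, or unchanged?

worse off

Work backward from Management's decision.
- N1: Management compares 7, 9, 4, 4, 3 and picks W; Union would get 4.
- N2: Management compares 1, 7, 2, 9, 2 and picks Y; Union would get 3.
- N3: Management compares 3, 1, 5, 4, 6 and picks Z; Union would get 6.
- N4: Management compares 4, 7, 5, 2, 0 and picks W; Union would get 2.
Maximizing over 4, 3, 6, 2, Union chooses N3. Subgame-perfect outcome: (N3, Z) with payoffs (6, 6).
Now find the simultaneous Nash equilibrium.
Union's best replies: V→N2; W→N1; X→N1; Y→N1; Z→N2.
Management's best replies: N1→W; N2→Y; N3→Z; N4→W.
The unique mutual best reply is (N1, W), giving (4, 9).
Management earns 6 sequentially versus 9 at the Nash outcome: worse off.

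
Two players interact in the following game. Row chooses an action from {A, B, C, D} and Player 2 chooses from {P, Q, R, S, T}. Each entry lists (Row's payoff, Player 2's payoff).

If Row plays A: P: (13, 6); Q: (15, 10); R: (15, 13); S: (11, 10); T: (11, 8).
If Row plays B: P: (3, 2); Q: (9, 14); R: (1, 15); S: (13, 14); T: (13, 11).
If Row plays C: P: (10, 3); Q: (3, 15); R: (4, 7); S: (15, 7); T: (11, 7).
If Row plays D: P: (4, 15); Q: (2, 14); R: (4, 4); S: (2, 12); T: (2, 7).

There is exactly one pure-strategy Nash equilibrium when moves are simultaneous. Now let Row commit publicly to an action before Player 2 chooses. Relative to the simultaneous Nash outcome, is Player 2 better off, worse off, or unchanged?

Backward induction with Row moving first.
- A: Player 2 compares 6, 10, 13, 10, 8 and picks R; Row would get 15.
- B: Player 2 compares 2, 14, 15, 14, 11 and picks R; Row would get 1.
- C: Player 2 compares 3, 15, 7, 7, 7 and picks Q; Row would get 3.
- D: Player 2 compares 15, 14, 4, 12, 7 and picks P; Row would get 4.
Row's induced payoffs are 15, 1, 3, 4, so Row commits to A. Subgame-perfect outcome: (A, R) with payoffs (15, 13).
Under simultaneous play:
Row's best replies: P→A; Q→A; R→A; S→C; T→B.
Player 2's best replies: A→R; B→R; C→Q; D→P.
Only (A, R) has each player best-responding; Nash payoffs (15, 13).
Player 2 earns 13 sequentially versus 13 at the Nash outcome: unchanged.

unchanged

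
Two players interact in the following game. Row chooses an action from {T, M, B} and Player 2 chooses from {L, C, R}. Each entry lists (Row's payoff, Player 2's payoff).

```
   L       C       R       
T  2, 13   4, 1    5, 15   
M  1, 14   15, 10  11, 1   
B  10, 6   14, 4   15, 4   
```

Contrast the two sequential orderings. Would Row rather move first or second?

second

If Row leads: Player 2's best replies are T→R, M→L, B→L; Row's induced payoffs 5, 1, 10; outcome (B, L), payoffs (10, 6).
If Player 2 leads: Row's best replies are L→B, C→M, R→B; Player 2's induced payoffs 6, 10, 4; outcome (M, C), payoffs (15, 10).
Row gets 10 moving first and 15 moving second, so Row prefers to move second.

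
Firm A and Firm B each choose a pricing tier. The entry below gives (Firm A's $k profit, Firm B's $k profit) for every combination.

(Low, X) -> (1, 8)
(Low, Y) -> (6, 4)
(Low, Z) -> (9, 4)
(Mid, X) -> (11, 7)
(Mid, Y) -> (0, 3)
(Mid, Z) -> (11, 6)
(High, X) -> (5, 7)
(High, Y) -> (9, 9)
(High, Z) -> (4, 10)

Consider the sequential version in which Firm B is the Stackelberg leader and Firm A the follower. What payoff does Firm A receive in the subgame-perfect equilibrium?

Backward induction with Firm B moving first.
- X → Firm A plays Mid (best of 1, 11, 5); Firm B gets 7.
- Y → Firm A plays High (best of 6, 0, 9); Firm B gets 9.
- Z → Firm A plays Mid (best of 9, 11, 4); Firm B gets 6.
Among 7, 9, 6, the best is 9 at Y. Subgame-perfect outcome: (High, Y) with payoffs (9, 9).

9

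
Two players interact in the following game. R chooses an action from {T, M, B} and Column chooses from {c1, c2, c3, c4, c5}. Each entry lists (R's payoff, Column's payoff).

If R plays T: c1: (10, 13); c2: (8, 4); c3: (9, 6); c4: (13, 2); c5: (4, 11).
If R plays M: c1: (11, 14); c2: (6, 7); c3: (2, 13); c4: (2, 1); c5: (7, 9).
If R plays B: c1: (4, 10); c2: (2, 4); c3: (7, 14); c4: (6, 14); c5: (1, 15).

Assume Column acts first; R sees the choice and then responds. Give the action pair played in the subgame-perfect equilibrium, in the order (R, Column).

(M, c1)

Work backward from R's decision.
- c1: BR = M, leader payoff 14.
- c2: BR = T, leader payoff 4.
- c3: BR = T, leader payoff 6.
- c4: BR = T, leader payoff 2.
- c5: BR = M, leader payoff 9.
Column's induced payoffs are 14, 4, 6, 2, 9, so Column commits to c1. Subgame-perfect outcome: (M, c1) with payoffs (11, 14).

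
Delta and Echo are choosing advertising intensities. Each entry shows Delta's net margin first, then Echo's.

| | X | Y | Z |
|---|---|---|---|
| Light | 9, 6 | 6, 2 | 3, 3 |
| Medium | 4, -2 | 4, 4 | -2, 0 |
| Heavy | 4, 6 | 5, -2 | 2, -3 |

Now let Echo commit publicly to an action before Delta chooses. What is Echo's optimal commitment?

X

Delta best-responds to each possible Echo move:
- X: BR = Light, leader payoff 6.
- Y: BR = Light, leader payoff 2.
- Z: BR = Light, leader payoff 3.
Maximizing over 6, 2, 3, Echo chooses X. Subgame-perfect outcome: (Light, X) with payoffs (9, 6).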